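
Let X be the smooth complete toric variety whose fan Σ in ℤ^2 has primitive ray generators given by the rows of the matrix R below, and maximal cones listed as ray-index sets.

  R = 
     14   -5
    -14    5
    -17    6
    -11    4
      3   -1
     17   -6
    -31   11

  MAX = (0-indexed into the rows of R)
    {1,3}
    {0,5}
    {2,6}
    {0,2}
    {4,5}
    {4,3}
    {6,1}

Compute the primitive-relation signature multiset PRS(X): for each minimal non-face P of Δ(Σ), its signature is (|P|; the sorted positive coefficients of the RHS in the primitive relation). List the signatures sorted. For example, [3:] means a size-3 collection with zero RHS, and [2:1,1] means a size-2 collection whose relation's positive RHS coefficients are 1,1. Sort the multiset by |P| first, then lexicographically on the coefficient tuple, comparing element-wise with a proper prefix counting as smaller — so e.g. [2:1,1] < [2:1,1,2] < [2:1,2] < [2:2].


Primitive collections (14):

  {0,1}:  v_{0} + v_{1} = 0  so sig = [2:]
  {2,5}:  v_{2} + v_{5} = 0  so sig = [2:]
  {0,3}:  v_{0} + v_{3} = v_{4}  so sig = [2:1]
  {0,4}:  v_{0} + v_{4} = v_{5}  so sig = [2:1]
  {0,6}:  v_{0} + v_{6} = v_{2}  so sig = [2:1]
  {1,2}:  v_{1} + v_{2} = v_{6}  so sig = [2:1]
  {1,4}:  v_{1} + v_{4} = v_{3}  so sig = [2:1]
  {1,5}:  v_{1} + v_{5} = v_{4}  so sig = [2:1]
  {2,4}:  v_{2} + v_{4} = v_{1}  so sig = [2:1]
  {5,6}:  v_{5} + v_{6} = v_{1}  so sig = [2:1]
  {2,3}:  v_{2} + v_{3} = 2·v_{1}  so sig = [2:2]
  {3,5}:  v_{3} + v_{5} = 2·v_{4}  so sig = [2:2]
  {4,6}:  v_{4} + v_{6} = 2·v_{1}  so sig = [2:2]
  {3,6}:  v_{3} + v_{6} = 3·v_{1}  so sig = [2:3]

Signatures (|P|; sorted positive RHS coefficients), sorted:
    [2:]
    [2:]
    [2:1]
    [2:1]
    [2:1]
    [2:1]
    [2:1]
    [2:1]
    [2:1]
    [2:1]
    [2:2]
    [2:2]
    [2:2]
    [2:3]


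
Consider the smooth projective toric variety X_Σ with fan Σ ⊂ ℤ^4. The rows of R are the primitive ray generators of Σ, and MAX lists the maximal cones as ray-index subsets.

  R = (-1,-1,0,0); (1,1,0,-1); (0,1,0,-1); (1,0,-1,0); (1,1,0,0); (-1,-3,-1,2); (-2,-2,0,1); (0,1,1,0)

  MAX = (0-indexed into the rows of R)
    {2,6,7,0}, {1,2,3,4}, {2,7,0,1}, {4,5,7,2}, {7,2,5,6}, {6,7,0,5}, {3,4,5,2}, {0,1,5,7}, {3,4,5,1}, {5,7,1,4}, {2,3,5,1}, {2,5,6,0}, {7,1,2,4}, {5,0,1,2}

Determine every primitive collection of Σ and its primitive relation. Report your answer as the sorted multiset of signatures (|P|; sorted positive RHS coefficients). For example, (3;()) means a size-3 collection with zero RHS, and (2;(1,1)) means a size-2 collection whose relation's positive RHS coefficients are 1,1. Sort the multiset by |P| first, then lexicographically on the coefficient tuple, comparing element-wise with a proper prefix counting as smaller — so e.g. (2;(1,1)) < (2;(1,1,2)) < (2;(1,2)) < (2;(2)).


Δ(Σ) — 8 vertices, 9 min non-faces:

  {0,4}:  v_{0} + v_{4} = 0 ; sig = (2;())
  {1,6}:  v_{1} + v_{6} = v_{0} ; sig = (2;(1))
  {3,7}:  v_{3} + v_{7} = v_{4} ; sig = (2;(1))
  {3,6}:  v_{3} + v_{6} = v_{2} + v_{5} ; sig = (2;(1,1))
  {0,3}:  v_{0} + v_{3} = v_{1} + v_{2} + v_{5} ; sig = (2;(1,1,1))
  {4,6}:  v_{4} + v_{6} = v_{2} + v_{5} + v_{7} ; sig = (2;(1,1,1))
  {1,2,5,7}:  v_{1} + v_{2} + v_{5} + v_{7} = 0 ; sig = (4;())
  {0,2,5,7}:  v_{0} + v_{2} + v_{5} + v_{7} = v_{6} ; sig = (4;(1))
  {1,2,4,5}:  v_{1} + v_{2} + v_{4} + v_{5} = v_{3} ; sig = (4;(1))

Signatures (|P|; sorted positive RHS coefficients), sorted:
[(2;()), (2;(1)), (2;(1)), (2;(1,1)), (2;(1,1,1)), (2;(1,1,1)), (4;()), (4;(1)), (4;(1))]


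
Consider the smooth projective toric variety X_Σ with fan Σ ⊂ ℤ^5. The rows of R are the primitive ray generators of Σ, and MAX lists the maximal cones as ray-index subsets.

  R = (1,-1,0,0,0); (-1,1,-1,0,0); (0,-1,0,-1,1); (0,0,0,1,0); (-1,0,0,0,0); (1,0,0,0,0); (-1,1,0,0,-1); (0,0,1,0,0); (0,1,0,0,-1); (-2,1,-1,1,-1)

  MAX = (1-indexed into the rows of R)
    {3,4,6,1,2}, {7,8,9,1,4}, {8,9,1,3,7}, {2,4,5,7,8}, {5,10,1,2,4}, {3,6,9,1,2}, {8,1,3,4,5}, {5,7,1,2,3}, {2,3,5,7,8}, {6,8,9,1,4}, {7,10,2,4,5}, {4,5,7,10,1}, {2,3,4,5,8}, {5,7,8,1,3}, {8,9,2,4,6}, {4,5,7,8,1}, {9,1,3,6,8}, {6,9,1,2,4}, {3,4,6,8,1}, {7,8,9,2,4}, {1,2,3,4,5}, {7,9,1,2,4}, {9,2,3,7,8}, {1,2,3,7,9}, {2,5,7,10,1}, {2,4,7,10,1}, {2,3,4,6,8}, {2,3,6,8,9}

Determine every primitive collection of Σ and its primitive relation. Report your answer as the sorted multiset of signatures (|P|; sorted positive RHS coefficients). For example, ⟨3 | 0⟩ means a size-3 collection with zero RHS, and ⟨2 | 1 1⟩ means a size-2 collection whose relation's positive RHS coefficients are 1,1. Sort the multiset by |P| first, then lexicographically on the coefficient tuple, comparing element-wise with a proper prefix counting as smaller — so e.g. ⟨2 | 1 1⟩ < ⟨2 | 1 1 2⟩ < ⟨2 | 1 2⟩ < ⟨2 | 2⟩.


11 collections generate NE(X_Σ); each relation:

  P={5,6}:  v_{5} + v_{6} = 0 ; sig = ⟨2 | 0⟩
  P={5,9}:  v_{5} + v_{9} = v_{7} ; sig = ⟨2 | 1⟩
  P={6,7}:  v_{6} + v_{7} = v_{9} ; sig = ⟨2 | 1⟩
  P={8,10}:  v_{8} + v_{10} = v_{4} + v_{5} + v_{7} ; sig = ⟨2 | 1 1 1⟩
  P={6,10}:  v_{6} + v_{10} = v_{1} + v_{2} + v_{4} + v_{7} ; sig = ⟨2 | 1 1 1 1⟩
  P={9,10}:  v_{9} + v_{10} = v_{1} + v_{2} + v_{4} + 2·v_{7} ; sig = ⟨2 | 1 1 1 2⟩
  P={3,10}:  v_{3} + v_{10} = v_{1} + v_{2} + 2·v_{5} ; sig = ⟨2 | 1 1 2⟩
  P={1,2,8}:  v_{1} + v_{2} + v_{8} = 0 ; sig = ⟨3 | 0⟩
  P={3,4,9}:  v_{3} + v_{4} + v_{9} = 0 ; sig = ⟨3 | 0⟩
  P={3,4,7}:  v_{3} + v_{4} + v_{7} = v_{5} ; sig = ⟨3 | 1⟩
  P={1,2,4,5,7}:  v_{1} + v_{2} + v_{4} + v_{5} + v_{7} = v_{10} ; sig = ⟨5 | 1⟩

Hence PRS(X_Σ) =
    ⟨2 | 0⟩
    ⟨2 | 1⟩
    ⟨2 | 1⟩
    ⟨2 | 1 1 1⟩
    ⟨2 | 1 1 1 1⟩
    ⟨2 | 1 1 1 2⟩
    ⟨2 | 1 1 2⟩
    ⟨3 | 0⟩
    ⟨3 | 0⟩
    ⟨3 | 1⟩
    ⟨5 | 1⟩


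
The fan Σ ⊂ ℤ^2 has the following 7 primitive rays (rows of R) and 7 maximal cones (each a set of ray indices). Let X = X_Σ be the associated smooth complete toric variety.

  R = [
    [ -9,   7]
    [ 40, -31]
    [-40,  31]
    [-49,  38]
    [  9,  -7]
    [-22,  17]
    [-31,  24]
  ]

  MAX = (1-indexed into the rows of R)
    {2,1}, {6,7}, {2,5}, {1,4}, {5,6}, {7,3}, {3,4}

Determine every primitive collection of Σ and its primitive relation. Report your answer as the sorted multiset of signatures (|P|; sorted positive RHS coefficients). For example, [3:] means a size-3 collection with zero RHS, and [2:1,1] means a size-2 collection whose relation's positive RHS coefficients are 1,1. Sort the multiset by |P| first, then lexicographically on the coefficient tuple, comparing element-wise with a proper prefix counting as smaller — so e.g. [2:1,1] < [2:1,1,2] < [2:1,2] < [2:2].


14 minimal non-faces of Δ(Σ) (on 7 rays):

  P={1,5}:  v_{1} + v_{5} = 0  ⇒ sig = [2:]
  P={2,3}:  v_{2} + v_{3} = 0  ⇒ sig = [2:]
  P={1,3}:  v_{1} + v_{3} = v_{4}  ⇒ sig = [2:1]
  P={1,6}:  v_{1} + v_{6} = v_{7}  ⇒ sig = [2:1]
  P={1,7}:  v_{1} + v_{7} = v_{3}  ⇒ sig = [2:1]
  P={2,4}:  v_{2} + v_{4} = v_{1}  ⇒ sig = [2:1]
  P={2,7}:  v_{2} + v_{7} = v_{5}  ⇒ sig = [2:1]
  P={3,5}:  v_{3} + v_{5} = v_{7}  ⇒ sig = [2:1]
  P={4,5}:  v_{4} + v_{5} = v_{3}  ⇒ sig = [2:1]
  P={5,7}:  v_{5} + v_{7} = v_{6}  ⇒ sig = [2:1]
  P={4,6}:  v_{4} + v_{6} = v_{3} + v_{7}  ⇒ sig = [2:1,1]
  P={2,6}:  v_{2} + v_{6} = 2·v_{5}  ⇒ sig = [2:2]
  P={3,6}:  v_{3} + v_{6} = 2·v_{7}  ⇒ sig = [2:2]
  P={4,7}:  v_{4} + v_{7} = 2·v_{3}  ⇒ sig = [2:2]

so the primitive-relation signature multiset is
{ [2:] ×2,  [2:1] ×8,  [2:1,1],  [2:2] ×3 }


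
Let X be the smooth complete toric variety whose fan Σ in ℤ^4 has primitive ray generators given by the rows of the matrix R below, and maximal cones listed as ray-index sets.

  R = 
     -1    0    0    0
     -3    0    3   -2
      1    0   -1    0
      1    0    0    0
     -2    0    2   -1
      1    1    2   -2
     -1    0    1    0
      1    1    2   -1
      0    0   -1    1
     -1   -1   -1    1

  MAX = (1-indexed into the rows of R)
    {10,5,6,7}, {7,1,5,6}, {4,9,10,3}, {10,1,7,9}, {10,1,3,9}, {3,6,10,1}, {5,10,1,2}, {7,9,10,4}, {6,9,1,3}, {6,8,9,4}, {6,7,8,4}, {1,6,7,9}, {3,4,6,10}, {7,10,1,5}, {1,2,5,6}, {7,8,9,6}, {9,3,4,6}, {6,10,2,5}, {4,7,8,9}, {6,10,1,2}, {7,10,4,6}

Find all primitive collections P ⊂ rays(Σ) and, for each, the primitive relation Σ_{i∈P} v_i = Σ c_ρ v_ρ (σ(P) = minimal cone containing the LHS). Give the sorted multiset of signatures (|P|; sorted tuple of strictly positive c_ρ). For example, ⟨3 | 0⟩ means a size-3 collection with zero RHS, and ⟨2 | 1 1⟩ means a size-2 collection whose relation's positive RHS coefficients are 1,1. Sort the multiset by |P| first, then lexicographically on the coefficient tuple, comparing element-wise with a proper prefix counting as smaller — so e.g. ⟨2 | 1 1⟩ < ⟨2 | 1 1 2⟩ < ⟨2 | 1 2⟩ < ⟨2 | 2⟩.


Σ has 18 primitive collections:

  • {1,4}:  v_{1} + v_{4} = 0  so sig = ⟨2 | 0⟩
  • {3,7}:  v_{3} + v_{7} = 0  so sig = ⟨2 | 0⟩
  • {2,9}:  v_{2} + v_{9} = v_{1} + v_{5}  so sig = ⟨2 | 1 1⟩
  • {5,9}:  v_{5} + v_{9} = v_{1} + v_{7}  so sig = ⟨2 | 1 1⟩
  • {8,10}:  v_{8} + v_{10} = v_{4} + v_{7}  so sig = ⟨2 | 1 1⟩
  • {1,8}:  v_{1} + v_{8} = v_{6} + v_{7} + v_{9}  so sig = ⟨2 | 1 1 1⟩
  • {2,4}:  v_{2} + v_{4} = v_{5} + v_{6} + v_{10}  so sig = ⟨2 | 1 1 1⟩
  • {2,8}:  v_{2} + v_{8} = v_{5} + v_{6} + v_{7}  so sig = ⟨2 | 1 1 1⟩
  • {3,5}:  v_{3} + v_{5} = v_{1} + v_{6} + v_{10}  so sig = ⟨2 | 1 1 1⟩
  • {3,8}:  v_{3} + v_{8} = v_{4} + v_{6} + v_{9}  so sig = ⟨2 | 1 1 1⟩
  • {4,5}:  v_{4} + v_{5} = v_{6} + v_{7} + v_{10}  so sig = ⟨2 | 1 1 1⟩
  • {5,8}:  v_{5} + v_{8} = v_{6} + 2·v_{7}  so sig = ⟨2 | 1 2⟩
  • {2,7}:  v_{2} + v_{7} = 2·v_{5}  so sig = ⟨2 | 2⟩
  • {2,3}:  v_{2} + v_{3} = 2·v_{1} + 2·v_{6} + 2·v_{10}  so sig = ⟨2 | 2 2 2⟩
  • {6,9,10}:  v_{6} + v_{9} + v_{10} = 0  so sig = ⟨3 | 0⟩
  • {1,5,6,10}:  v_{1} + v_{5} + v_{6} + v_{10} = v_{2}  so sig = ⟨4 | 1⟩
  • {1,6,7,10}:  v_{1} + v_{6} + v_{7} + v_{10} = v_{5}  so sig = ⟨4 | 1⟩
  • {4,6,7,9}:  v_{4} + v_{6} + v_{7} + v_{9} = v_{8}  so sig = ⟨4 | 1⟩

Sorted signature multiset PRS(X):
{ ⟨2 | 0⟩ ×2,  ⟨2 | 1 1⟩ ×3,  ⟨2 | 1 1 1⟩ ×6,  ⟨2 | 1 2⟩,  ⟨2 | 2⟩,  ⟨2 | 2 2 2⟩,  ⟨3 | 0⟩,  ⟨4 | 1⟩ ×3 }


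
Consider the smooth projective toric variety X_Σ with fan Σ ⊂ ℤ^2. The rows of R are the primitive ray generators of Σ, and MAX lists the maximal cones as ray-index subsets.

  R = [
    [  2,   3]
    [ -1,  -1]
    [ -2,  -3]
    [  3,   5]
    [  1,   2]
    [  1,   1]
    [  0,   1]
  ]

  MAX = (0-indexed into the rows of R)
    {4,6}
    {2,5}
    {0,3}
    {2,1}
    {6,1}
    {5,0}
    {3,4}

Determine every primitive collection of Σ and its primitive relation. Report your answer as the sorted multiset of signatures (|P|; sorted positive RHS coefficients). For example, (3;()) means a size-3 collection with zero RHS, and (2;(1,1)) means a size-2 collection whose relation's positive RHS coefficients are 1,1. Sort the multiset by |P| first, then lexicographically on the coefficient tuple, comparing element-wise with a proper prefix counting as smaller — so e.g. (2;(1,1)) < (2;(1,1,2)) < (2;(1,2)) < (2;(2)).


Σ has 14 primitive collections:

  {0,2}:  v_{0} + v_{2} = 0 ; sig = (2;())
  {1,5}:  v_{1} + v_{5} = 0 ; sig = (2;())
  {0,1}:  v_{0} + v_{1} = v_{4} ; sig = (2;(1))
  {0,4}:  v_{0} + v_{4} = v_{3} ; sig = (2;(1))
  {1,4}:  v_{1} + v_{4} = v_{6} ; sig = (2;(1))
  {2,3}:  v_{2} + v_{3} = v_{4} ; sig = (2;(1))
  {2,4}:  v_{2} + v_{4} = v_{1} ; sig = (2;(1))
  {4,5}:  v_{4} + v_{5} = v_{0} ; sig = (2;(1))
  {5,6}:  v_{5} + v_{6} = v_{4} ; sig = (2;(1))
  {0,6}:  v_{0} + v_{6} = 2·v_{4} ; sig = (2;(2))
  {1,3}:  v_{1} + v_{3} = 2·v_{4} ; sig = (2;(2))
  {2,6}:  v_{2} + v_{6} = 2·v_{1} ; sig = (2;(2))
  {3,5}:  v_{3} + v_{5} = 2·v_{0} ; sig = (2;(2))
  {3,6}:  v_{3} + v_{6} = 3·v_{4} ; sig = (2;(3))

so the primitive-relation signature multiset is
{ (2;()) ×2,  (2;(1)) ×7,  (2;(2)) ×4,  (2;(3)) }


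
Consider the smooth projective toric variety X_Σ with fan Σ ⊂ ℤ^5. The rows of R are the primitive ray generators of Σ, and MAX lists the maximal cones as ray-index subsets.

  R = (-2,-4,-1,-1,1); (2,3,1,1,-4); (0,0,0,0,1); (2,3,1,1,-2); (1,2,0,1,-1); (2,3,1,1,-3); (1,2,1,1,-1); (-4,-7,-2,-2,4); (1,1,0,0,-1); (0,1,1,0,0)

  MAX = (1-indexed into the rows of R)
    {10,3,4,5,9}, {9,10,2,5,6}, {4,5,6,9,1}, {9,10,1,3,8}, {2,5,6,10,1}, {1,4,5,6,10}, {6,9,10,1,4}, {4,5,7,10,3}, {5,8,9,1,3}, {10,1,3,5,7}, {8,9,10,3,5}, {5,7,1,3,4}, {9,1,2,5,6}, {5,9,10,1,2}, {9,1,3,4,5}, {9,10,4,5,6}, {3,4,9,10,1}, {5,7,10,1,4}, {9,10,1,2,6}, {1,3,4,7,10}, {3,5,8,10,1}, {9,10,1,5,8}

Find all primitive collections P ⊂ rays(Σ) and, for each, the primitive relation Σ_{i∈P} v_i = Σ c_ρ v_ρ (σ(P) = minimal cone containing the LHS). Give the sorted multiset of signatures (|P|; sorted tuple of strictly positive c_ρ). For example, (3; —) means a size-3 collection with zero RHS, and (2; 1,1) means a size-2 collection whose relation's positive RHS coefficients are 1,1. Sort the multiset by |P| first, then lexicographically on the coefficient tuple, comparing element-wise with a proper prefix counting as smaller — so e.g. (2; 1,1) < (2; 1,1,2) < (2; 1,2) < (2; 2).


Σ has 14 primitive collections:

  P={2,3}:  v_{2} + v_{3} = v_{6}  →  sig = (2; 1)
  P={3,6}:  v_{3} + v_{6} = v_{4}  →  sig = (2; 1)
  P={6,8}:  v_{6} + v_{8} = v_{1}  →  sig = (2; 1)
  P={7,9}:  v_{7} + v_{9} = v_{4}  →  sig = (2; 1)
  P={4,8}:  v_{4} + v_{8} = v_{1} + v_{3}  →  sig = (2; 1,1)
  P={2,7}:  v_{2} + v_{7} = v_{1} + v_{4} + v_{5} + v_{6} + v_{10}  →  sig = (2; 1,1,1,1,1)
  P={2,8}:  v_{2} + v_{8} = 2·v_{1} + v_{5} + v_{9} + v_{10}  →  sig = (2; 1,1,1,2)
  P={6,7}:  v_{6} + v_{7} = v_{1} + 2·v_{4} + v_{5} + v_{10}  →  sig = (2; 1,1,1,2)
  P={7,8}:  v_{7} + v_{8} = 2·v_{1} + 2·v_{3} + v_{5} + v_{10}  →  sig = (2; 1,1,2,2)
  P={2,4}:  v_{2} + v_{4} = 2·v_{6}  →  sig = (2; 2)
  P={1,3,5,9,10}:  v_{1} + v_{3} + v_{5} + v_{9} + v_{10} = 0  →  sig = (5; —)
  P={1,3,4,5,10}:  v_{1} + v_{3} + v_{4} + v_{5} + v_{10} = v_{7}  →  sig = (5; 1)
  P={1,4,5,9,10}:  v_{1} + v_{4} + v_{5} + v_{9} + v_{10} = v_{6}  →  sig = (5; 1)
  P={1,5,6,9,10}:  v_{1} + v_{5} + v_{6} + v_{9} + v_{10} = v_{2}  →  sig = (5; 1)

Signatures (|P|; sorted positive RHS coefficients), sorted:
{ (2; 1) ×4,  (2; 1,1),  (2; 1,1,1,1,1),  (2; 1,1,1,2) ×2,  (2; 1,1,2,2),  (2; 2),  (5; —),  (5; 1) ×3 }


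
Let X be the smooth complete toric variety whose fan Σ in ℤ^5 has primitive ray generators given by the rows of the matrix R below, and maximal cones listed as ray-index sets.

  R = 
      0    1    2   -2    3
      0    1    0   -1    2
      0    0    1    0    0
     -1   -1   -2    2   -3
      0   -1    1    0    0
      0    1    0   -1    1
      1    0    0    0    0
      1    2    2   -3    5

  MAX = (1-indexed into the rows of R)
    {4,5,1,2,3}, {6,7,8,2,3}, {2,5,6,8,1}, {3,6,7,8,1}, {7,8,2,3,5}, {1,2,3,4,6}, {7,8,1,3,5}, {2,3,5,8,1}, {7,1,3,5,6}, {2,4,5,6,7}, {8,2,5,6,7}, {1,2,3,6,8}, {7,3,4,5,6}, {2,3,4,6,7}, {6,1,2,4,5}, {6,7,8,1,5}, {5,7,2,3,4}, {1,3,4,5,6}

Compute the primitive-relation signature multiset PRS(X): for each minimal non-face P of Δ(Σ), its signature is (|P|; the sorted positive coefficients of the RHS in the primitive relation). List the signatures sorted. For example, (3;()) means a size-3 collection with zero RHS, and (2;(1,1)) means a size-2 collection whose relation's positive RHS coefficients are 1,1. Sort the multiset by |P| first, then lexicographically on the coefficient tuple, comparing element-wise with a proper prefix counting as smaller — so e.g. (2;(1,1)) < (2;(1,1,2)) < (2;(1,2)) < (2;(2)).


|primitive collections| = 5. Relations:

  {4,8}:  v_{4} + v_{8} = v_{2} — sig = (2;(1))
  {1,4,7}:  v_{1} + v_{4} + v_{7} = 0 — sig = (3;())
  {1,2,7}:  v_{1} + v_{2} + v_{7} = v_{8} — sig = (3;(1))
  {2,3,5,6}:  v_{2} + v_{3} + v_{5} + v_{6} = v_{1} — sig = (4;(1))
  {3,5,6,8}:  v_{3} + v_{5} + v_{6} + v_{8} = 2·v_{1} + v_{7} — sig = (4;(1,2))

Sorted signature multiset PRS(X):
{ (2;(1)),  (3;()),  (3;(1)),  (4;(1)),  (4;(1,2)) }


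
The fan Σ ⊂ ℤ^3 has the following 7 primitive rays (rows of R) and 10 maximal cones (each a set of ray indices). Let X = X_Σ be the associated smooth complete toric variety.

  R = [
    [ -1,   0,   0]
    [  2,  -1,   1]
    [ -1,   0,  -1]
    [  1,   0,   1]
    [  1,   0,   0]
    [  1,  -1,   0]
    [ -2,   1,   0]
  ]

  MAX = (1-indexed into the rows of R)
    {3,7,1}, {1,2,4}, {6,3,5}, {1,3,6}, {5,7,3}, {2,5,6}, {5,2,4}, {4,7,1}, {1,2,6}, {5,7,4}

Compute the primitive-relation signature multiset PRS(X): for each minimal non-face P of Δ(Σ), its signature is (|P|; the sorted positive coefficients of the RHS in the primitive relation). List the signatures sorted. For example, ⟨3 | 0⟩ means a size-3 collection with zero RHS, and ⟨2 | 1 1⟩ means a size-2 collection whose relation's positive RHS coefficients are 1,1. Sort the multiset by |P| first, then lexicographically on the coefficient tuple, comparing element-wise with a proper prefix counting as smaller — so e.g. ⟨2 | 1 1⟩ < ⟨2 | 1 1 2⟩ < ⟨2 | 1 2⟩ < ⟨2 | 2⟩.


|primitive collections| = 6. Relations:

  {1,5}:  v_{1} + v_{5} = 0  so sig = ⟨2 | 0⟩
  {3,4}:  v_{3} + v_{4} = 0  so sig = ⟨2 | 0⟩
  {2,3}:  v_{2} + v_{3} = v_{6}  so sig = ⟨2 | 1⟩
  {4,6}:  v_{4} + v_{6} = v_{2}  so sig = ⟨2 | 1⟩
  {6,7}:  v_{6} + v_{7} = v_{1}  so sig = ⟨2 | 1⟩
  {2,7}:  v_{2} + v_{7} = v_{1} + v_{4}  so sig = ⟨2 | 1 1⟩

so the primitive-relation signature multiset is
    ⟨2 | 0⟩
    ⟨2 | 0⟩
    ⟨2 | 1⟩
    ⟨2 | 1⟩
    ⟨2 | 1⟩
    ⟨2 | 1 1⟩


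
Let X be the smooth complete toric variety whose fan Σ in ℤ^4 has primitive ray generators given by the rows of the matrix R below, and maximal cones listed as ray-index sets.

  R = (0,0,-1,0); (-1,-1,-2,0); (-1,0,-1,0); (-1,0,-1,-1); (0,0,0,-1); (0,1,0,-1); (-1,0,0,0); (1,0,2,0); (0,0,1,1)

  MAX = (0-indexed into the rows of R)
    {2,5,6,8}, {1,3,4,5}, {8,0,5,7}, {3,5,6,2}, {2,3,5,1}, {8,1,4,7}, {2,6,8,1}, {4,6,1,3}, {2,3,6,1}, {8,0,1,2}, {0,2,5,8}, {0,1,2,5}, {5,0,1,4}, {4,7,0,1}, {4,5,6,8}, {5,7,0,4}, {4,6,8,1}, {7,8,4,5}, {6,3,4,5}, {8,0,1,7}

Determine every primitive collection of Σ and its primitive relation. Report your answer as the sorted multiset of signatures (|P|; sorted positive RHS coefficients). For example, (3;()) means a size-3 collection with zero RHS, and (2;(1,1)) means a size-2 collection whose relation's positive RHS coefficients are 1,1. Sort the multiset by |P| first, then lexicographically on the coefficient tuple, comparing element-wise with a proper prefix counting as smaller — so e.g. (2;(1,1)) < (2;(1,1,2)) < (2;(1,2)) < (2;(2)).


Minimal non-faces — 11 found among 9 rays, 20 max cones:

  • {0,6}:  v_{0} + v_{6} = v_{2}  ⟹  sig = (2;(1))
  • {2,4}:  v_{2} + v_{4} = v_{3}  ⟹  sig = (2;(1))
  • {3,8}:  v_{3} + v_{8} = v_{6}  ⟹  sig = (2;(1))
  • {0,3}:  v_{0} + v_{3} = v_{1} + v_{5}  ⟹  sig = (2;(1,1))
  • {2,7}:  v_{2} + v_{7} = v_{4} + v_{8}  ⟹  sig = (2;(1,1))
  • {3,7}:  v_{3} + v_{7} = 2·v_{4} + v_{8}  ⟹  sig = (2;(1,2))
  • {6,7}:  v_{6} + v_{7} = 2·v_{4} + 2·v_{8}  ⟹  sig = (2;(2,2))
  • {0,4,8}:  v_{0} + v_{4} + v_{8} = 0  ⟹  sig = (3;())
  • {1,5,7}:  v_{1} + v_{5} + v_{7} = v_{4}  ⟹  sig = (3;(1))
  • {1,5,8}:  v_{1} + v_{5} + v_{8} = v_{2}  ⟹  sig = (3;(1))
  • {1,5,6}:  v_{1} + v_{5} + v_{6} = v_{2} + v_{3}  ⟹  sig = (3;(1,1))

so the primitive-relation signature multiset is
[(2;(1)), (2;(1)), (2;(1)), (2;(1,1)), (2;(1,1)), (2;(1,2)), (2;(2,2)), (3;()), (3;(1)), (3;(1)), (3;(1,1))]


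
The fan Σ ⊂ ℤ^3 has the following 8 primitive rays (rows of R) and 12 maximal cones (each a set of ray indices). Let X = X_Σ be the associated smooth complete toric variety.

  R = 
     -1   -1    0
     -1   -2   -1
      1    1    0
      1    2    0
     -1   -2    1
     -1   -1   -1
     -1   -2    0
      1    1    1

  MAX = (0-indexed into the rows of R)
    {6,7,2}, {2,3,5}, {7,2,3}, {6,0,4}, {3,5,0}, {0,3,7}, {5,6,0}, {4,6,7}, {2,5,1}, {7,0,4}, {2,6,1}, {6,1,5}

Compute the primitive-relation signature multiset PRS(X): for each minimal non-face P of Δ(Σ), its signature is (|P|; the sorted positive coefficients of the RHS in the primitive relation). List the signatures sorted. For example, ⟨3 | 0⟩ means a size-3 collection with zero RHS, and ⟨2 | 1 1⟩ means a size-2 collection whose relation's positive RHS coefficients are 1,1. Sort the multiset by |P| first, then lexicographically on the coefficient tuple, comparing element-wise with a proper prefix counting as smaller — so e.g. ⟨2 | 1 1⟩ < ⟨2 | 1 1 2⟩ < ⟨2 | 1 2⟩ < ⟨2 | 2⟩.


The 12 primitive collections of Σ (r=8, n=3):

  • {0,2}:  v_{0} + v_{2} = 0  ⇒ sig = ⟨2 | 0⟩
  • {3,6}:  v_{3} + v_{6} = 0  ⇒ sig = ⟨2 | 0⟩
  • {5,7}:  v_{5} + v_{7} = 0  ⇒ sig = ⟨2 | 0⟩
  • {0,1}:  v_{0} + v_{1} = v_{5} + v_{6}  ⇒ sig = ⟨2 | 1 1⟩
  • {1,3}:  v_{1} + v_{3} = v_{2} + v_{5}  ⇒ sig = ⟨2 | 1 1⟩
  • {1,7}:  v_{1} + v_{7} = v_{2} + v_{6}  ⇒ sig = ⟨2 | 1 1⟩
  • {2,4}:  v_{2} + v_{4} = v_{6} + v_{7}  ⇒ sig = ⟨2 | 1 1⟩
  • {3,4}:  v_{3} + v_{4} = v_{0} + v_{7}  ⇒ sig = ⟨2 | 1 1⟩
  • {4,5}:  v_{4} + v_{5} = v_{0} + v_{6}  ⇒ sig = ⟨2 | 1 1⟩
  • {1,4}:  v_{1} + v_{4} = 2·v_{6}  ⇒ sig = ⟨2 | 2⟩
  • {0,6,7}:  v_{0} + v_{6} + v_{7} = v_{4}  ⇒ sig = ⟨3 | 1⟩
  • {2,5,6}:  v_{2} + v_{5} + v_{6} = v_{1}  ⇒ sig = ⟨3 | 1⟩

Sorted signature multiset PRS(X):
{ ⟨2 | 0⟩ ×3,  ⟨2 | 1 1⟩ ×6,  ⟨2 | 2⟩,  ⟨3 | 1⟩ ×2 }


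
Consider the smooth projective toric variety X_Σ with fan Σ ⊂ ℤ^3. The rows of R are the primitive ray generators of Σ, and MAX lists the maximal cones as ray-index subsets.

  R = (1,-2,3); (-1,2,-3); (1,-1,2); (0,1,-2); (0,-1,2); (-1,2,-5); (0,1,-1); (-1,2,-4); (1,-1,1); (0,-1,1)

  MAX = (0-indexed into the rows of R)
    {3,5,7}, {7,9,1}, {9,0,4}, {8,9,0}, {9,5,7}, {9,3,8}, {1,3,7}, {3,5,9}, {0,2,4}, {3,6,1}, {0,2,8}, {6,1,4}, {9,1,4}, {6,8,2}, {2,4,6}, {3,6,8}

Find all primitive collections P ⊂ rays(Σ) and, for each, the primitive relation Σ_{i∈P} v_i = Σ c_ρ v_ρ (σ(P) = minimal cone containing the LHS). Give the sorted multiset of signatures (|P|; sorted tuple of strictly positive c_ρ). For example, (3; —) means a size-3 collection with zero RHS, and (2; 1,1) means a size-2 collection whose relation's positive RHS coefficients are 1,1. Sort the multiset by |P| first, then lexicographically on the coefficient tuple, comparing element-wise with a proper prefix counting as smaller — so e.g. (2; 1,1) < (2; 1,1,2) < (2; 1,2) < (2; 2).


The 23 primitive collections of Σ (r=10, n=3):

  • {0,1}:  v_{0} + v_{1} = 0  ⇒ sig = (2; —)
  • {3,4}:  v_{3} + v_{4} = 0  ⇒ sig = (2; —)
  • {6,9}:  v_{6} + v_{9} = 0  ⇒ sig = (2; —)
  • {0,3}:  v_{0} + v_{3} = v_{8}  ⇒ sig = (2; 1)
  • {0,6}:  v_{0} + v_{6} = v_{2}  ⇒ sig = (2; 1)
  • {1,2}:  v_{1} + v_{2} = v_{6}  ⇒ sig = (2; 1)
  • {1,8}:  v_{1} + v_{8} = v_{3}  ⇒ sig = (2; 1)
  • {2,7}:  v_{2} + v_{7} = v_{3}  ⇒ sig = (2; 1)
  • {2,9}:  v_{2} + v_{9} = v_{0}  ⇒ sig = (2; 1)
  • {4,8}:  v_{4} + v_{8} = v_{0}  ⇒ sig = (2; 1)
  • {0,7}:  v_{0} + v_{7} = v_{3} + v_{9}  ⇒ sig = (2; 1,1)
  • {2,3}:  v_{2} + v_{3} = v_{6} + v_{8}  ⇒ sig = (2; 1,1)
  • {4,5}:  v_{4} + v_{5} = v_{7} + v_{9}  ⇒ sig = (2; 1,1)
  • {4,7}:  v_{4} + v_{7} = v_{1} + v_{9}  ⇒ sig = (2; 1,1)
  • {5,6}:  v_{5} + v_{6} = v_{3} + v_{7}  ⇒ sig = (2; 1,1)
  • {6,7}:  v_{6} + v_{7} = v_{1} + v_{3}  ⇒ sig = (2; 1,1)
  • {2,5}:  v_{2} + v_{5} = 2·v_{3} + v_{9}  ⇒ sig = (2; 1,2)
  • {7,8}:  v_{7} + v_{8} = 2·v_{3} + v_{9}  ⇒ sig = (2; 1,2)
  • {1,5}:  v_{1} + v_{5} = 2·v_{7}  ⇒ sig = (2; 2)
  • {0,5}:  v_{0} + v_{5} = 2·v_{3} + 2·v_{9}  ⇒ sig = (2; 2,2)
  • {5,8}:  v_{5} + v_{8} = 3·v_{3} + 2·v_{9}  ⇒ sig = (2; 2,3)
  • {1,3,9}:  v_{1} + v_{3} + v_{9} = v_{7}  ⇒ sig = (3; 1)
  • {3,7,9}:  v_{3} + v_{7} + v_{9} = v_{5}  ⇒ sig = (3; 1)

Signatures (|P|; sorted positive RHS coefficients), sorted:
[(2; —), (2; —), (2; —), (2; 1), (2; 1), (2; 1), (2; 1), (2; 1), (2; 1), (2; 1), (2; 1,1), (2; 1,1), (2; 1,1), (2; 1,1), (2; 1,1), (2; 1,1), (2; 1,2), (2; 1,2), (2; 2), (2; 2,2), (2; 2,3), (3; 1), (3; 1)]


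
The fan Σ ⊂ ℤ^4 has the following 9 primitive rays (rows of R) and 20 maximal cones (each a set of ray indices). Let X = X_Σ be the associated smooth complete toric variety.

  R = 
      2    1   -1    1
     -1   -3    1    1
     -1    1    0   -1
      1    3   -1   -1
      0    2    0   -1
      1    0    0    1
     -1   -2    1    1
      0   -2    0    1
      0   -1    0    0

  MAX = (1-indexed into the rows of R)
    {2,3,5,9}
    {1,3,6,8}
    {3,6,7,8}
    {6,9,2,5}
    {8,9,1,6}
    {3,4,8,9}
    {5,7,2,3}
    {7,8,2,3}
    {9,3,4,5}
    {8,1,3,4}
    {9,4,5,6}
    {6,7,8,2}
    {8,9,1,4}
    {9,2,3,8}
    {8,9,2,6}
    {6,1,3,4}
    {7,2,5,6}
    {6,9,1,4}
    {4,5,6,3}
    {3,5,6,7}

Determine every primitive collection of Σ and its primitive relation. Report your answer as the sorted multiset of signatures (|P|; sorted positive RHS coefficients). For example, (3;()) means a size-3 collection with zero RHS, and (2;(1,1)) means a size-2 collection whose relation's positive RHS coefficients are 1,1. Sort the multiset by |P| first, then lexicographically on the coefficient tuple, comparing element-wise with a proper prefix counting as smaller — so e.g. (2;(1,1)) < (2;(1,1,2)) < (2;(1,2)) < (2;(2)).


Primitive collections (11):

  {2,4}:  v_{2} + v_{4} = 0  →  sig = (2;())
  {5,8}:  v_{5} + v_{8} = 0  →  sig = (2;())
  {7,9}:  v_{7} + v_{9} = v_{2}  →  sig = (2;(1))
  {1,2}:  v_{1} + v_{2} = v_{6} + v_{8}  →  sig = (2;(1,1))
  {1,5}:  v_{1} + v_{5} = v_{4} + v_{6}  →  sig = (2;(1,1))
  {4,7}:  v_{4} + v_{7} = v_{3} + v_{6}  →  sig = (2;(1,1))
  {1,7}:  v_{1} + v_{7} = v_{3} + 2·v_{6} + v_{8}  →  sig = (2;(1,1,2))
  {3,6,9}:  v_{3} + v_{6} + v_{9} = 0  →  sig = (3;())
  {2,3,6}:  v_{2} + v_{3} + v_{6} = v_{7}  →  sig = (3;(1))
  {4,6,8}:  v_{4} + v_{6} + v_{8} = v_{1}  →  sig = (3;(1))
  {1,3,9}:  v_{1} + v_{3} + v_{9} = v_{4} + v_{8}  →  sig = (3;(1,1))

Hence PRS(X_Σ) =
    (2;())
    (2;())
    (2;(1))
    (2;(1,1))
    (2;(1,1))
    (2;(1,1))
    (2;(1,1,2))
    (3;())
    (3;(1))
    (3;(1))
    (3;(1,1))


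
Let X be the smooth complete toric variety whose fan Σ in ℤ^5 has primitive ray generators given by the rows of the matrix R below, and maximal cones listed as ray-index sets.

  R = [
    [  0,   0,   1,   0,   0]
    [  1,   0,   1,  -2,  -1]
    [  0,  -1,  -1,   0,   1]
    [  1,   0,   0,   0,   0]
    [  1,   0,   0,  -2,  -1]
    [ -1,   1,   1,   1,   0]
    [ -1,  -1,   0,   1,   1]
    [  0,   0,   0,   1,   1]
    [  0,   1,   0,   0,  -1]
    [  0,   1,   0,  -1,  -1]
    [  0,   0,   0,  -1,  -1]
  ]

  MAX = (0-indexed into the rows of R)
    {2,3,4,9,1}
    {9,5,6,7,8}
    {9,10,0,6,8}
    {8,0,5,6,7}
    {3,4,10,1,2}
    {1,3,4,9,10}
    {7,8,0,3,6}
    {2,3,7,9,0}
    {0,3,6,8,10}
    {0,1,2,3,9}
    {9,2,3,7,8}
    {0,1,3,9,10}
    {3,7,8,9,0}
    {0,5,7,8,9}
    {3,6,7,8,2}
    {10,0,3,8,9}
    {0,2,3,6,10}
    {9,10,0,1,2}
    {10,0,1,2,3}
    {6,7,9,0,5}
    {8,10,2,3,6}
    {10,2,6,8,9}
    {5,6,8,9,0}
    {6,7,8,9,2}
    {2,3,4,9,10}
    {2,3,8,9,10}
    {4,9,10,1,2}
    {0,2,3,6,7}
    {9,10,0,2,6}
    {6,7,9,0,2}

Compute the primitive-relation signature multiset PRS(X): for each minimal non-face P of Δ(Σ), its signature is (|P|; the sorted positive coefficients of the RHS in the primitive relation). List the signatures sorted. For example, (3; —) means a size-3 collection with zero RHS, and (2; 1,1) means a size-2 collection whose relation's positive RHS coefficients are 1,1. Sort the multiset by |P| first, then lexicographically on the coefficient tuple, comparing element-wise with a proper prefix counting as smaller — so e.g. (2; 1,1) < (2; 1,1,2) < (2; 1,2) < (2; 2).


18 collections generate NE(X_Σ); each relation:

  P = {7,10}:  v_{7} + v_{10} = 0  →  sig = (2; —)
  P = {0,4}:  v_{0} + v_{4} = v_{1}  →  sig = (2; 1)
  P = {4,5}:  v_{4} + v_{5} = v_{0} + v_{9}  →  sig = (2; 1,1)
  P = {2,5}:  v_{2} + v_{5} = v_{6} + v_{7} + v_{9}  →  sig = (2; 1,1,1)
  P = {3,5}:  v_{3} + v_{5} = v_{0} + v_{7} + v_{8}  →  sig = (2; 1,1,1)
  P = {4,6}:  v_{4} + v_{6} = v_{0} + v_{2} + v_{10}  →  sig = (2; 1,1,1)
  P = {4,8}:  v_{4} + v_{8} = v_{3} + v_{9} + v_{10}  →  sig = (2; 1,1,1)
  P = {1,8}:  v_{1} + v_{8} = v_{0} + v_{3} + v_{9} + v_{10}  →  sig = (2; 1,1,1,1)
  P = {4,7}:  v_{4} + v_{7} = v_{0} + v_{2} + v_{3} + v_{9}  →  sig = (2; 1,1,1,1)
  P = {5,10}:  v_{5} + v_{10} = v_{0} + v_{6} + v_{8} + v_{9}  →  sig = (2; 1,1,1,1)
  P = {1,7}:  v_{1} + v_{7} = 2·v_{0} + v_{2} + v_{3} + v_{9}  →  sig = (2; 1,1,1,2)
  P = {1,6}:  v_{1} + v_{6} = 2·v_{0} + v_{2} + v_{10}  →  sig = (2; 1,1,2)
  P = {1,5}:  v_{1} + v_{5} = 2·v_{0} + v_{9}  →  sig = (2; 1,2)
  P = {0,2,8}:  v_{0} + v_{2} + v_{8} = 0  →  sig = (3; —)
  P = {3,6,9}:  v_{3} + v_{6} + v_{9} = 0  →  sig = (3; —)
  P = {0,2,3,9,10}:  v_{0} + v_{2} + v_{3} + v_{9} + v_{10} = v_{4}  →  sig = (5; 1)
  P = {0,6,7,8,9}:  v_{0} + v_{6} + v_{7} + v_{8} + v_{9} = v_{5}  →  sig = (5; 1)
  P = {1,2,3,9,10}:  v_{1} + v_{2} + v_{3} + v_{9} + v_{10} = 2·v_{4}  →  sig = (5; 2)

Hence PRS(X_Σ) =
[(2; —), (2; 1), (2; 1,1), (2; 1,1,1), (2; 1,1,1), (2; 1,1,1), (2; 1,1,1), (2; 1,1,1,1), (2; 1,1,1,1), (2; 1,1,1,1), (2; 1,1,1,2), (2; 1,1,2), (2; 1,2), (3; —), (3; —), (5; 1), (5; 1), (5; 2)]


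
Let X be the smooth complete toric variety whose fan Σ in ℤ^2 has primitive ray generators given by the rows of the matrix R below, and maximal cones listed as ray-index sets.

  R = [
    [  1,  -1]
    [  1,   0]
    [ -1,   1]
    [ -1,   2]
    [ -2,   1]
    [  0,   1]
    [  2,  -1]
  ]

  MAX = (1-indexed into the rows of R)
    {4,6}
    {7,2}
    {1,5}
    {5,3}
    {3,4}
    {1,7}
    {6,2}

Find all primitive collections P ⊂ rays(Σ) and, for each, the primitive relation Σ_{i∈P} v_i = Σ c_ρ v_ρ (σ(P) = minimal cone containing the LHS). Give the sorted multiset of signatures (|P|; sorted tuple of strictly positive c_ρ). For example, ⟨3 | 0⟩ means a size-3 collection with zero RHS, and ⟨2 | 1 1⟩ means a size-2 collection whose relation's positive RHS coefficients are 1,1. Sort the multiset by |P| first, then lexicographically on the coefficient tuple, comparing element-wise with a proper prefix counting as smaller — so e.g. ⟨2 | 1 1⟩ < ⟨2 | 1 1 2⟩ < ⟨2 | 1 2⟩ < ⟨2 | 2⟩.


The 14 primitive collections of Σ (r=7, n=2):

  P={1,3}:  v_{1} + v_{3} = 0  so sig = ⟨2 | 0⟩
  P={5,7}:  v_{5} + v_{7} = 0  so sig = ⟨2 | 0⟩
  P={1,2}:  v_{1} + v_{2} = v_{7}  so sig = ⟨2 | 1⟩
  P={1,4}:  v_{1} + v_{4} = v_{6}  so sig = ⟨2 | 1⟩
  P={1,6}:  v_{1} + v_{6} = v_{2}  so sig = ⟨2 | 1⟩
  P={2,3}:  v_{2} + v_{3} = v_{6}  so sig = ⟨2 | 1⟩
  P={2,5}:  v_{2} + v_{5} = v_{3}  so sig = ⟨2 | 1⟩
  P={3,6}:  v_{3} + v_{6} = v_{4}  so sig = ⟨2 | 1⟩
  P={3,7}:  v_{3} + v_{7} = v_{2}  so sig = ⟨2 | 1⟩
  P={4,7}:  v_{4} + v_{7} = v_{2} + v_{6}  so sig = ⟨2 | 1 1⟩
  P={2,4}:  v_{2} + v_{4} = 2·v_{6}  so sig = ⟨2 | 2⟩
  P={5,6}:  v_{5} + v_{6} = 2·v_{3}  so sig = ⟨2 | 2⟩
  P={6,7}:  v_{6} + v_{7} = 2·v_{2}  so sig = ⟨2 | 2⟩
  P={4,5}:  v_{4} + v_{5} = 3·v_{3}  so sig = ⟨2 | 3⟩

Hence PRS(X_Σ) =
    ⟨2 | 0⟩
    ⟨2 | 0⟩
    ⟨2 | 1⟩
    ⟨2 | 1⟩
    ⟨2 | 1⟩
    ⟨2 | 1⟩
    ⟨2 | 1⟩
    ⟨2 | 1⟩
    ⟨2 | 1⟩
    ⟨2 | 1 1⟩
    ⟨2 | 2⟩
    ⟨2 | 2⟩
    ⟨2 | 2⟩
    ⟨2 | 3⟩


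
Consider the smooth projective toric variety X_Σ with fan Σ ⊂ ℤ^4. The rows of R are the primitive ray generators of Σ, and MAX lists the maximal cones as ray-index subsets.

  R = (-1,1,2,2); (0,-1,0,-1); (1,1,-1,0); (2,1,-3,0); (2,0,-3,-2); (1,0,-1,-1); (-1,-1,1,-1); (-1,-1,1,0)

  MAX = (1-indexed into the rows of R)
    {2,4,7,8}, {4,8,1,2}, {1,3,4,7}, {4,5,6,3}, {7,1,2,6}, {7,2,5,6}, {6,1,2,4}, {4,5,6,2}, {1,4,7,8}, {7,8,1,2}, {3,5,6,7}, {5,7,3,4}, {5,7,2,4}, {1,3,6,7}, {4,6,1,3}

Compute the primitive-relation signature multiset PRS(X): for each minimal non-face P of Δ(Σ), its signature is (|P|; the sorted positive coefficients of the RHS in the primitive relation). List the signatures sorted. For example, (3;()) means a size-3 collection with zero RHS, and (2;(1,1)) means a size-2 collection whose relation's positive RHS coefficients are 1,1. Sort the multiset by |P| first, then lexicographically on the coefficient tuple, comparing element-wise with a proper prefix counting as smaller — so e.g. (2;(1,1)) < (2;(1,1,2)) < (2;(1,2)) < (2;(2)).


Σ has 7 primitive collections:

  {3,8}:  v_{3} + v_{8} = 0 ; sig = (2;())
  {1,5}:  v_{1} + v_{5} = v_{3} ; sig = (2;(1))
  {2,3}:  v_{2} + v_{3} = v_{6} ; sig = (2;(1))
  {6,8}:  v_{6} + v_{8} = v_{2} ; sig = (2;(1))
  {5,8}:  v_{5} + v_{8} = v_{2} + v_{4} + v_{7} ; sig = (2;(1,1,1))
  {4,6,7}:  v_{4} + v_{6} + v_{7} = v_{5} ; sig = (3;(1))
  {1,2,4,7}:  v_{1} + v_{2} + v_{4} + v_{7} = 0 ; sig = (4;())

Sorted signature multiset PRS(X):
[(2;()), (2;(1)), (2;(1)), (2;(1)), (2;(1,1,1)), (3;(1)), (4;())]


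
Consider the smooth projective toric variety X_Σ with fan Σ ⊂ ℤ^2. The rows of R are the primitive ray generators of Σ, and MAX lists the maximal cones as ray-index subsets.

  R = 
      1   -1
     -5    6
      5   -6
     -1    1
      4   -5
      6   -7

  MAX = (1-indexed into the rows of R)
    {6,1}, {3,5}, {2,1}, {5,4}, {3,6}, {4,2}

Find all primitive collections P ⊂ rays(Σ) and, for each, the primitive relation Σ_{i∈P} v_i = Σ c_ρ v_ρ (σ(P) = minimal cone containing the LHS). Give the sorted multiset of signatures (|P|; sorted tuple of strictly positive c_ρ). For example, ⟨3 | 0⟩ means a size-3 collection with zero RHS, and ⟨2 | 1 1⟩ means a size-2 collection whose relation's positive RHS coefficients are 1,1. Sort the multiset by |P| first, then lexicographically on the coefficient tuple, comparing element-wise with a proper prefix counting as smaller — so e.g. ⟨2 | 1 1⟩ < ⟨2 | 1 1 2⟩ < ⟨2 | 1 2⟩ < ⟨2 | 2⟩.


Primitive collections (9):

  {1,4}:  v_{1} + v_{4} = 0 ; sig = ⟨2 | 0⟩
  {2,3}:  v_{2} + v_{3} = 0 ; sig = ⟨2 | 0⟩
  {1,3}:  v_{1} + v_{3} = v_{6} ; sig = ⟨2 | 1⟩
  {1,5}:  v_{1} + v_{5} = v_{3} ; sig = ⟨2 | 1⟩
  {2,5}:  v_{2} + v_{5} = v_{4} ; sig = ⟨2 | 1⟩
  {2,6}:  v_{2} + v_{6} = v_{1} ; sig = ⟨2 | 1⟩
  {3,4}:  v_{3} + v_{4} = v_{5} ; sig = ⟨2 | 1⟩
  {4,6}:  v_{4} + v_{6} = v_{3} ; sig = ⟨2 | 1⟩
  {5,6}:  v_{5} + v_{6} = 2·v_{3} ; sig = ⟨2 | 2⟩

Sorted signature multiset PRS(X):
    ⟨2 | 0⟩
    ⟨2 | 0⟩
    ⟨2 | 1⟩
    ⟨2 | 1⟩
    ⟨2 | 1⟩
    ⟨2 | 1⟩
    ⟨2 | 1⟩
    ⟨2 | 1⟩
    ⟨2 | 2⟩


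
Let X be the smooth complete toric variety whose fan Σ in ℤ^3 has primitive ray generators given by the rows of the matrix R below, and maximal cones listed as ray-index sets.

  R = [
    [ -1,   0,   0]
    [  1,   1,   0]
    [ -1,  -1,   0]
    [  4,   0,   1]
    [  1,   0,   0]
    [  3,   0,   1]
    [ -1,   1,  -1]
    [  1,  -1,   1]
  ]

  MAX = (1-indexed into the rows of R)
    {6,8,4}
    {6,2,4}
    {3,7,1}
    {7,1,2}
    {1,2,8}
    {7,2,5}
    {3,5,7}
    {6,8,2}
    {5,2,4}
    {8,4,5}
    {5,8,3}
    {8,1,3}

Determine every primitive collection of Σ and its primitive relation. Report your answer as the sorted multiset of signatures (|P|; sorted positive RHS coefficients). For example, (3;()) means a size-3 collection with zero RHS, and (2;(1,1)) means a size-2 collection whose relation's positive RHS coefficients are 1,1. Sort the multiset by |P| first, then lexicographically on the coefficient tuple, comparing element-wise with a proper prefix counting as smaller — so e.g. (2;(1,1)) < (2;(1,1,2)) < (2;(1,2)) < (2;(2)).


Σ has 12 primitive collections:

  • {1,5}:  v_{1} + v_{5} = 0 — sig = (2;())
  • {2,3}:  v_{2} + v_{3} = 0 — sig = (2;())
  • {7,8}:  v_{7} + v_{8} = 0 — sig = (2;())
  • {1,4}:  v_{1} + v_{4} = v_{6} — sig = (2;(1))
  • {5,6}:  v_{5} + v_{6} = v_{4} — sig = (2;(1))
  • {1,6}:  v_{1} + v_{6} = v_{2} + v_{8} — sig = (2;(1,1))
  • {3,6}:  v_{3} + v_{6} = v_{5} + v_{8} — sig = (2;(1,1))
  • {6,7}:  v_{6} + v_{7} = v_{2} + v_{5} — sig = (2;(1,1))
  • {3,4}:  v_{3} + v_{4} = 2·v_{5} + v_{8} — sig = (2;(1,2))
  • {4,7}:  v_{4} + v_{7} = v_{2} + 2·v_{5} — sig = (2;(1,2))
  • {2,5,8}:  v_{2} + v_{5} + v_{8} = v_{6} — sig = (3;(1))
  • {2,4,8}:  v_{2} + v_{4} + v_{8} = 2·v_{6} — sig = (3;(2))

so the primitive-relation signature multiset is
    (2;())
    (2;())
    (2;())
    (2;(1))
    (2;(1))
    (2;(1,1))
    (2;(1,1))
    (2;(1,1))
    (2;(1,2))
    (2;(1,2))
    (3;(1))
    (3;(2))


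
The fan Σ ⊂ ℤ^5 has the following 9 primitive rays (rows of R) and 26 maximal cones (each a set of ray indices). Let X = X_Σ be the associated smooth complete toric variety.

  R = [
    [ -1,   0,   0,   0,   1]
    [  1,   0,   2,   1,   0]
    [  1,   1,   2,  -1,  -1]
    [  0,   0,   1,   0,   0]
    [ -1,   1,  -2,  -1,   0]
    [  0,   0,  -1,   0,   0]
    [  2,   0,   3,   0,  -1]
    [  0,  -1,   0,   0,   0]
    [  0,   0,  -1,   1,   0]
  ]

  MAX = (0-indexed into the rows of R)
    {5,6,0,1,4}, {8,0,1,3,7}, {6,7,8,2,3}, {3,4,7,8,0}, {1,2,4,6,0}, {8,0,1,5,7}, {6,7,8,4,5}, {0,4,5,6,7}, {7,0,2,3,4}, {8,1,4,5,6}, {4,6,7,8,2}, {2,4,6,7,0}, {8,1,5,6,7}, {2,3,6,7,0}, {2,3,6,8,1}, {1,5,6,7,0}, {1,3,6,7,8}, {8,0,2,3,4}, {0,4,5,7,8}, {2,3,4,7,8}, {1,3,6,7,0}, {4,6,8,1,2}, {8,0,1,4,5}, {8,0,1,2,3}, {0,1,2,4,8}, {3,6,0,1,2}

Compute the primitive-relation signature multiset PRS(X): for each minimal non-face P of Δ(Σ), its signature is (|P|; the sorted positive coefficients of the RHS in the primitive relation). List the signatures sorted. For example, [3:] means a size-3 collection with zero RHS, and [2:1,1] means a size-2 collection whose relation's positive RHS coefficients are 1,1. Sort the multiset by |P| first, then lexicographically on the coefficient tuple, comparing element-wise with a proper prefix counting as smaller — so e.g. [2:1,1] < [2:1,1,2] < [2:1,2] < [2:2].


Δ(Σ) — 9 vertices, 8 min non-faces:

  P = {3,5}:  v_{3} + v_{5} = 0  so sig = [2:]
  P = {2,5}:  v_{2} + v_{5} = v_{4} + v_{6}  so sig = [2:1,1]
  P = {1,4,7}:  v_{1} + v_{4} + v_{7} = 0  so sig = [3:]
  P = {0,6,8}:  v_{0} + v_{6} + v_{8} = v_{1}  so sig = [3:1]
  P = {3,4,6}:  v_{3} + v_{4} + v_{6} = v_{2}  so sig = [3:1]
  P = {1,2,7}:  v_{1} + v_{2} + v_{7} = v_{3} + v_{6}  so sig = [3:1,1]
  P = {1,3,4}:  v_{1} + v_{3} + v_{4} = v_{0} + v_{2} + v_{8}  so sig = [3:1,1,1]
  P = {0,2,7,8}:  v_{0} + v_{2} + v_{7} + v_{8} = v_{3}  so sig = [4:1]

Sorted signature multiset PRS(X):
[[2:], [2:1,1], [3:], [3:1], [3:1], [3:1,1], [3:1,1,1], [4:1]]


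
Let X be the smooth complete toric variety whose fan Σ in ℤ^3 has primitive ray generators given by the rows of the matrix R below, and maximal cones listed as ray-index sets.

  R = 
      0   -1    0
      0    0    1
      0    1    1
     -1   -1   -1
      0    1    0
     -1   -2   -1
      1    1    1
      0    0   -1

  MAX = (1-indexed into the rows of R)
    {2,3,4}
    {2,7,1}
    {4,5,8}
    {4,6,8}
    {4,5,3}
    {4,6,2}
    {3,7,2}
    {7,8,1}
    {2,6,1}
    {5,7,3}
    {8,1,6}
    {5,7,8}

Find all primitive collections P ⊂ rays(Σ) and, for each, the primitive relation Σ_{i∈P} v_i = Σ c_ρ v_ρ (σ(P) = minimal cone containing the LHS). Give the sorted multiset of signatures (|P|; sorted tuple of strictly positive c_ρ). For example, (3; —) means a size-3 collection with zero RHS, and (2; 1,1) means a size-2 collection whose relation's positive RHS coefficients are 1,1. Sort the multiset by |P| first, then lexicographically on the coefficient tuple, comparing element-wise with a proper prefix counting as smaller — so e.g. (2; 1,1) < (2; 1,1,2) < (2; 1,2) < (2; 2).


Primitive collections (10):

  P={1,5}:  v_{1} + v_{5} = 0 — sig = (2; —)
  P={2,8}:  v_{2} + v_{8} = 0 — sig = (2; —)
  P={4,7}:  v_{4} + v_{7} = 0 — sig = (2; —)
  P={1,3}:  v_{1} + v_{3} = v_{2} — sig = (2; 1)
  P={1,4}:  v_{1} + v_{4} = v_{6} — sig = (2; 1)
  P={2,5}:  v_{2} + v_{5} = v_{3} — sig = (2; 1)
  P={3,8}:  v_{3} + v_{8} = v_{5} — sig = (2; 1)
  P={5,6}:  v_{5} + v_{6} = v_{4} — sig = (2; 1)
  P={6,7}:  v_{6} + v_{7} = v_{1} — sig = (2; 1)
  P={3,6}:  v_{3} + v_{6} = v_{2} + v_{4} — sig = (2; 1,1)

Sorted signature multiset PRS(X):
    (2; —)
    (2; —)
    (2; —)
    (2; 1)
    (2; 1)
    (2; 1)
    (2; 1)
    (2; 1)
    (2; 1)
    (2; 1,1)
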